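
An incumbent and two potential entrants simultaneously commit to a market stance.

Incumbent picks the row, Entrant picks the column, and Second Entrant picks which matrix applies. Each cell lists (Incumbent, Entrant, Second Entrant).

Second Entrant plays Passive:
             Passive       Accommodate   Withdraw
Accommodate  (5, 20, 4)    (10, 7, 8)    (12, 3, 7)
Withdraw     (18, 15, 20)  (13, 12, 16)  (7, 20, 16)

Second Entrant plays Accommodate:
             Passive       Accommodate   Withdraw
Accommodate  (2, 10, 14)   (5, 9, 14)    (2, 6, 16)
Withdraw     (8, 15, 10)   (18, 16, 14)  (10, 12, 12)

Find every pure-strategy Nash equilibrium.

There is no pure-strategy Nash equilibrium.

(Accommodate, Passive, Passive): Incumbent can switch to Withdraw (5 → 18). Not NE.
(Accommodate, Passive, Accommodate): Incumbent can switch to Withdraw (2 → 8). Not NE.
(Accommodate, Accommodate, Passive): Incumbent can switch to Withdraw (10 → 13). Not NE.
(Accommodate, Accommodate, Accommodate): Incumbent can switch to Withdraw (5 → 18). Not NE.
(Accommodate, Withdraw, Passive): Entrant can switch to Passive (3 → 20). Not NE.
(Accommodate, Withdraw, Accommodate): Incumbent can switch to Withdraw (2 → 10). Not NE.
(The remaining 6 profiles each have a profitable deviation by the same check.)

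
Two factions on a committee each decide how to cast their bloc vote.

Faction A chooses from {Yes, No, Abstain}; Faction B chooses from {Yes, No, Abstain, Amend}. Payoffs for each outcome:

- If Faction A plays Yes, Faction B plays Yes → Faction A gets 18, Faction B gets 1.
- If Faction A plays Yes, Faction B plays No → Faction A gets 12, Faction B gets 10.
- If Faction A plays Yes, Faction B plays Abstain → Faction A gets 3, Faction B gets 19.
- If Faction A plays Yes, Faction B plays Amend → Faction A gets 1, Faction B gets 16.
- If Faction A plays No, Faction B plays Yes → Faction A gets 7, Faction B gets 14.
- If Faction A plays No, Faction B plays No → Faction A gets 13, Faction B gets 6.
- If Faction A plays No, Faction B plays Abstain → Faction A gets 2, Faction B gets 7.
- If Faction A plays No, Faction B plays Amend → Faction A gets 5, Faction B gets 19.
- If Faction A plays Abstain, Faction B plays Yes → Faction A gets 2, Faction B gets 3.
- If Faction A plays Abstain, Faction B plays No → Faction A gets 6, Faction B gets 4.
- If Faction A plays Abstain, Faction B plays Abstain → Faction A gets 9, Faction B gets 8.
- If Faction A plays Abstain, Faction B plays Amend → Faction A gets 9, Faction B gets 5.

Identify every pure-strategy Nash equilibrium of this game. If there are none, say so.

Faction A against Yes: payoffs 18, 7, 2 → best response Yes.
Faction A against No: payoffs 12, 13, 6 → best response No.
Faction A against Abstain: payoffs 3, 2, 9 → best response Abstain.
Faction A against Amend: payoffs 1, 5, 9 → best response Abstain.
Faction B against Yes: payoffs 1, 10, 19, 16 → best response Abstain.
Faction B against No: payoffs 14, 6, 7, 19 → best response Amend.
Faction B against Abstain: payoffs 3, 4, 8, 5 → best response Abstain.
Mutual best responses: (Abstain, Abstain).

The unique pure-strategy Nash equilibrium is (Abstain, Abstain).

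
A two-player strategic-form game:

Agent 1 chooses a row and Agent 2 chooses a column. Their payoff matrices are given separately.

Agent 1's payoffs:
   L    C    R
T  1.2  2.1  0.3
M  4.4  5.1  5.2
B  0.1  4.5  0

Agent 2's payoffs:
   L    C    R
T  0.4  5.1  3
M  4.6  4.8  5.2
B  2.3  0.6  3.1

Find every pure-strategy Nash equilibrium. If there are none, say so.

The unique pure-strategy Nash equilibrium is (M, R).

Agent 1 against L: payoffs 1.2, 4.4, 0.1 → best response M.
Agent 1 against C: payoffs 2.1, 5.1, 4.5 → best response M.
Agent 1 against R: payoffs 0.3, 5.2, 0 → best response M.
Agent 2 against T: payoffs 0.4, 5.1, 3 → best response C.
Agent 2 against M: payoffs 4.6, 4.8, 5.2 → best response R.
Agent 2 against B: payoffs 2.3, 0.6, 3.1 → best response R.
Mutual best responses: (M, R).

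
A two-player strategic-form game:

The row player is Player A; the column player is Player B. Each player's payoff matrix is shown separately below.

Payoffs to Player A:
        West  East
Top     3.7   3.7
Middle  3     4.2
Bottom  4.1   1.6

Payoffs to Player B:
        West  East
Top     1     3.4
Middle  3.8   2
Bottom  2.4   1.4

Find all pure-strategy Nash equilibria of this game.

Player A against West: payoffs 3.7, 3, 4.1 → best response Bottom.
Player A against East: payoffs 3.7, 4.2, 1.6 → best response Middle.
Player B against Top: payoffs 1, 3.4 → best response East.
Player B against Middle: payoffs 3.8, 2 → best response West.
Player B against Bottom: payoffs 2.4, 1.4 → best response West.
Mutual best responses: (Bottom, West).

The unique pure-strategy Nash equilibrium is (Bottom, West).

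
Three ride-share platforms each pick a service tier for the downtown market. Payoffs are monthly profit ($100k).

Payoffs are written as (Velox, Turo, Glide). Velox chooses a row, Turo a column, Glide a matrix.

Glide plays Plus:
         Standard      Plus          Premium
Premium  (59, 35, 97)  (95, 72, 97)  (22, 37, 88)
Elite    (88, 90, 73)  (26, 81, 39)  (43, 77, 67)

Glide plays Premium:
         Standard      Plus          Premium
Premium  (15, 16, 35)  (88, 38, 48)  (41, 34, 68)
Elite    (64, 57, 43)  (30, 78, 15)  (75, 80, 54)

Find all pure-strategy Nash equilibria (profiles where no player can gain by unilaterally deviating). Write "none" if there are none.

Pure-strategy Nash equilibria: (Premium, Plus, Plus); (Elite, Standard, Plus)

(Premium, Standard, Plus): Velox can switch to Elite (59 → 88). Not NE.
(Premium, Standard, Premium): Velox can switch to Elite (15 → 64). Not NE.
(Premium, Plus, Plus): Velox gets 95, best alternative 26; Turo gets 72, best alternative 37; Glide gets 97, best alternative 48. No profitable deviation — NE.
(Premium, Plus, Premium): Glide can switch to Plus (48 → 97). Not NE.
(Premium, Premium, Plus): Velox can switch to Elite (22 → 43). Not NE.
(Premium, Premium, Premium): Velox can switch to Elite (41 → 75). Not NE.
(Elite, Standard, Plus): Velox gets 88, best alternative 59; Turo gets 90, best alternative 81; Glide gets 73, best alternative 43. No profitable deviation — NE.
(Elite, Standard, Premium): Turo can switch to Plus (57 → 78). Not NE.
(The remaining 4 profiles each have a profitable deviation by the same check.)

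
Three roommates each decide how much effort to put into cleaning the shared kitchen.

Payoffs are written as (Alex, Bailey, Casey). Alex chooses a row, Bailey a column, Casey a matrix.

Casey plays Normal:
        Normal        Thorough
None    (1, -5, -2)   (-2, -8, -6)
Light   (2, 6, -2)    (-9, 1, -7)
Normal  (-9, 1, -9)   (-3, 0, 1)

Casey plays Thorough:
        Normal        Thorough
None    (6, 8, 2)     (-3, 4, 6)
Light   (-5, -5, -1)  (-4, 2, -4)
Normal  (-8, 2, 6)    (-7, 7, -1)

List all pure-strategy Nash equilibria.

Pure NE: (None, Normal, Thorough)

For each player, find the best response to each opponent profile; mutual best responses are the pure NE.
Alex against (Normal, Normal): payoffs 1, 2, -9 → best response Light.
Alex against (Normal, Thorough): payoffs 6, -5, -8 → best response None.
Alex against (Thorough, Normal): payoffs -2, -9, -3 → best response None.
Alex against (Thorough, Thorough): payoffs -3, -4, -7 → best response None.
Bailey against (None, Normal): payoffs -5, -8 → best response Normal.
Bailey against (None, Thorough): payoffs 8, 4 → best response Normal.
Bailey against (Light, Normal): payoffs 6, 1 → best response Normal.
Bailey against (Light, Thorough): payoffs -5, 2 → best response Thorough.
Bailey against (Normal, Normal): payoffs 1, 0 → best response Normal.
Bailey against (Normal, Thorough): payoffs 2, 7 → best response Thorough.
Casey against (None, Normal): payoffs -2, 2 → best response Thorough.
Casey against (None, Thorough): payoffs -6, 6 → best response Thorough.
Casey against (Light, Normal): payoffs -2, -1 → best response Thorough.
Casey against (Light, Thorough): payoffs -7, -4 → best response Thorough.
Casey against (Normal, Normal): payoffs -9, 6 → best response Thorough.
Casey against (Normal, Thorough): payoffs 1, -1 → best response Normal.
Mutual best responses: (None, Normal, Thorough).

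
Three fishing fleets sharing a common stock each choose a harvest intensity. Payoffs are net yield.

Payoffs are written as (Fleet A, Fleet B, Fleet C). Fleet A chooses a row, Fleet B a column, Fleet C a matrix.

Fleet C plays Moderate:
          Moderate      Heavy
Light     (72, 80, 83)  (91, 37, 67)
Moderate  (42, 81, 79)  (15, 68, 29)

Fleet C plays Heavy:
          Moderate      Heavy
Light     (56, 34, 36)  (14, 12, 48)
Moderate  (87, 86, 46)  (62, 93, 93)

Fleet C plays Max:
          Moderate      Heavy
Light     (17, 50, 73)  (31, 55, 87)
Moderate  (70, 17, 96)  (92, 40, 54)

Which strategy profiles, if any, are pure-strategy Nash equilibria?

Fleet A against (Moderate, Moderate): payoffs 72, 42 → best response Light.
Fleet A against (Moderate, Heavy): payoffs 56, 87 → best response Moderate.
Fleet A against (Moderate, Max): payoffs 17, 70 → best response Moderate.
Fleet A against (Heavy, Moderate): payoffs 91, 15 → best response Light.
Fleet A against (Heavy, Heavy): payoffs 14, 62 → best response Moderate.
Fleet A against (Heavy, Max): payoffs 31, 92 → best response Moderate.
Fleet B against (Light, Moderate): payoffs 80, 37 → best response Moderate.
Fleet B against (Light, Heavy): payoffs 34, 12 → best response Moderate.
Fleet B against (Light, Max): payoffs 50, 55 → best response Heavy.
Fleet B against (Moderate, Moderate): payoffs 81, 68 → best response Moderate.
Fleet B against (Moderate, Heavy): payoffs 86, 93 → best response Heavy.
Fleet B against (Moderate, Max): payoffs 17, 40 → best response Heavy.
Fleet C against (Light, Moderate): payoffs 83, 36, 73 → best response Moderate.
Fleet C against (Light, Heavy): payoffs 67, 48, 87 → best response Max.
Fleet C against (Moderate, Moderate): payoffs 79, 46, 96 → best response Max.
Fleet C against (Moderate, Heavy): payoffs 29, 93, 54 → best response Heavy.
Mutual best responses: (Light, Moderate, Moderate); (Moderate, Heavy, Heavy).

(Light, Moderate, Moderate), (Moderate, Heavy, Heavy)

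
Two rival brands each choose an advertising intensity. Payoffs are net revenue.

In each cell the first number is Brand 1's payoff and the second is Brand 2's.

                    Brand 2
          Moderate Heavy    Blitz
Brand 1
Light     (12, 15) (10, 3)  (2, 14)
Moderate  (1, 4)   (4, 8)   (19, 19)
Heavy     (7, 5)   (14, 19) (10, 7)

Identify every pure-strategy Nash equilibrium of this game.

Brand 1 against Moderate: payoffs 12, 1, 7 → best response Light.
Brand 1 against Heavy: payoffs 10, 4, 14 → best response Heavy.
Brand 1 against Blitz: payoffs 2, 19, 10 → best response Moderate.
Brand 2 against Light: payoffs 15, 3, 14 → best response Moderate.
Brand 2 against Moderate: payoffs 4, 8, 19 → best response Blitz.
Brand 2 against Heavy: payoffs 5, 19, 7 → best response Heavy.
Mutual best responses: (Light, Moderate); (Moderate, Blitz); (Heavy, Heavy).

(Light, Moderate) and (Moderate, Blitz) and (Heavy, Heavy)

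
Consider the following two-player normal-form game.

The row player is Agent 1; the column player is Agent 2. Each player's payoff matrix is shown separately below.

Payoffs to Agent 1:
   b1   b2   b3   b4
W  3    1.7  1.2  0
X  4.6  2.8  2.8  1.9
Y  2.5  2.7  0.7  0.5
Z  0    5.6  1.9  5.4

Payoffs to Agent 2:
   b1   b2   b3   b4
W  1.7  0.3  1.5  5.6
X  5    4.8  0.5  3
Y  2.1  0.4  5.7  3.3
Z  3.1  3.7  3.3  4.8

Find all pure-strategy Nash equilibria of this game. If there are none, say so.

(X, b1) and (Z, b4)

(W, b1): Agent 1 can switch to X (3 → 4.6). Not NE.
(W, b2): Agent 1 can switch to X (1.7 → 2.8). Not NE.
(W, b3): Agent 1 can switch to X (1.2 → 2.8). Not NE.
(W, b4): Agent 1 can switch to X (0 → 1.9). Not NE.
(X, b1): Agent 1 gets 4.6, best alternative 3; Agent 2 gets 5, best alternative 4.8. No profitable deviation — NE.
(X, b2): Agent 1 can switch to Z (2.8 → 5.6). Not NE.
(X, b3): Agent 2 can switch to b1 (0.5 → 5). Not NE.
(Z, b4): Agent 1 gets 5.4, best alternative 1.9; Agent 2 gets 4.8, best alternative 3.7. No profitable deviation — NE.
(The remaining 8 profiles each have a profitable deviation by the same check.)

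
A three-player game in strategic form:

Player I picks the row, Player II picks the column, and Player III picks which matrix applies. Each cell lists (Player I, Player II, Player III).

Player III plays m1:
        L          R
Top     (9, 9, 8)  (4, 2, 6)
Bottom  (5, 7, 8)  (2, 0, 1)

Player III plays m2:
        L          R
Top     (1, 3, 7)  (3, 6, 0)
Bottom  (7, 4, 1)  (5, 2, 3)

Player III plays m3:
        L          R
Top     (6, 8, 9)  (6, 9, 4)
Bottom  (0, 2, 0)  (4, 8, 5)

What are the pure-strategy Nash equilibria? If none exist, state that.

There is no pure-strategy Nash equilibrium.

(Top, L, m1): Player III can switch to m3 (8 → 9). Not NE.
(Top, L, m2): Player I can switch to Bottom (1 → 7). Not NE.
(Top, L, m3): Player II can switch to R (8 → 9). Not NE.
(Top, R, m1): Player II can switch to L (2 → 9). Not NE.
(Top, R, m2): Player I can switch to Bottom (3 → 5). Not NE.
(Top, R, m3): Player III can switch to m1 (4 → 6). Not NE.
(Bottom, L, m1): Player I can switch to Top (5 → 9). Not NE.
(Bottom, L, m2): Player III can switch to m1 (1 → 8). Not NE.
(The remaining 4 profiles each have a profitable deviation by the same check.)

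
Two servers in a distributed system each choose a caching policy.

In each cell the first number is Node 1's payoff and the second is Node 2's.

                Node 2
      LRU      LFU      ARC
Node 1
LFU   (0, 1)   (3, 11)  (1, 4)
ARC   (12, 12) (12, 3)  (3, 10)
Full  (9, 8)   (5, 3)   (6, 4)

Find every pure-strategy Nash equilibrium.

Node 1 against LRU: payoffs 0, 12, 9 → best response ARC.
Node 1 against LFU: payoffs 3, 12, 5 → best response ARC.
Node 1 against ARC: payoffs 1, 3, 6 → best response Full.
Node 2 against LFU: payoffs 1, 11, 4 → best response LFU.
Node 2 against ARC: payoffs 12, 3, 10 → best response LRU.
Node 2 against Full: payoffs 8, 3, 4 → best response LRU.
Mutual best responses: (ARC, LRU).

(ARC, LRU)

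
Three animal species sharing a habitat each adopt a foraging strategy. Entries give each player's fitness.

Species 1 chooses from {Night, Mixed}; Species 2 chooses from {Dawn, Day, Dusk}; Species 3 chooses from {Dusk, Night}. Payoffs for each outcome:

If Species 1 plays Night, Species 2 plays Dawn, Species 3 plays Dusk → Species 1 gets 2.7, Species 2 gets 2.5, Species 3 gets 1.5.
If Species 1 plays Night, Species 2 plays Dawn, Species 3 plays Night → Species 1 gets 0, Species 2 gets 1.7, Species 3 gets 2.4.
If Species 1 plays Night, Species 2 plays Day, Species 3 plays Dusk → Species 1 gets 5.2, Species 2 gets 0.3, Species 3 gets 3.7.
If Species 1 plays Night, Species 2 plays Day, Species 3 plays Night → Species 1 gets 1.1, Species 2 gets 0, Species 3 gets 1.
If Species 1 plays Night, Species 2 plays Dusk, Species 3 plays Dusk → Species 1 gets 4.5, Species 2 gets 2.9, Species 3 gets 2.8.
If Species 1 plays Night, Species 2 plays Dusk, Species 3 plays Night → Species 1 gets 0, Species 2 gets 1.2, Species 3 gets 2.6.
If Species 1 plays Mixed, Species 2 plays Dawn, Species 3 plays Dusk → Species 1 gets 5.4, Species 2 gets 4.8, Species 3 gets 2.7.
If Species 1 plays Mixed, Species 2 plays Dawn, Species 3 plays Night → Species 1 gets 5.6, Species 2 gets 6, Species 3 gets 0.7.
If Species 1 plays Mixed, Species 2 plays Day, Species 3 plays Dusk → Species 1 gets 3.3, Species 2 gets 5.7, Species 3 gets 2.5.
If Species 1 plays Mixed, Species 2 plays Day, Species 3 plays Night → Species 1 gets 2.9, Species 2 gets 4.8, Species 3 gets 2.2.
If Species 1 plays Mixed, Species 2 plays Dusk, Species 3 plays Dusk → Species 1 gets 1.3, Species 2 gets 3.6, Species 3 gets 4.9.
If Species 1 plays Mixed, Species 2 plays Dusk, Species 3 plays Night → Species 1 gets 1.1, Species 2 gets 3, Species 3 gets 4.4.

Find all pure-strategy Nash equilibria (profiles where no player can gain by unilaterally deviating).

(Night, Dawn, Dusk): Species 1 can switch to Mixed (2.7 → 5.4). Not NE.
(Night, Dawn, Night): Species 1 can switch to Mixed (0 → 5.6). Not NE.
(Night, Day, Dusk): Species 2 can switch to Dawn (0.3 → 2.5). Not NE.
(Night, Day, Night): Species 1 can switch to Mixed (1.1 → 2.9). Not NE.
(Night, Dusk, Dusk): Species 1 gets 4.5, best alternative 1.3; Species 2 gets 2.9, best alternative 2.5; Species 3 gets 2.8, best alternative 2.6. No profitable deviation — NE.
(Night, Dusk, Night): Species 1 can switch to Mixed (0 → 1.1). Not NE.
(Mixed, Dawn, Dusk): Species 2 can switch to Day (4.8 → 5.7). Not NE.
(The remaining 5 profiles each have a profitable deviation by the same check.)

(Night, Dusk, Dusk)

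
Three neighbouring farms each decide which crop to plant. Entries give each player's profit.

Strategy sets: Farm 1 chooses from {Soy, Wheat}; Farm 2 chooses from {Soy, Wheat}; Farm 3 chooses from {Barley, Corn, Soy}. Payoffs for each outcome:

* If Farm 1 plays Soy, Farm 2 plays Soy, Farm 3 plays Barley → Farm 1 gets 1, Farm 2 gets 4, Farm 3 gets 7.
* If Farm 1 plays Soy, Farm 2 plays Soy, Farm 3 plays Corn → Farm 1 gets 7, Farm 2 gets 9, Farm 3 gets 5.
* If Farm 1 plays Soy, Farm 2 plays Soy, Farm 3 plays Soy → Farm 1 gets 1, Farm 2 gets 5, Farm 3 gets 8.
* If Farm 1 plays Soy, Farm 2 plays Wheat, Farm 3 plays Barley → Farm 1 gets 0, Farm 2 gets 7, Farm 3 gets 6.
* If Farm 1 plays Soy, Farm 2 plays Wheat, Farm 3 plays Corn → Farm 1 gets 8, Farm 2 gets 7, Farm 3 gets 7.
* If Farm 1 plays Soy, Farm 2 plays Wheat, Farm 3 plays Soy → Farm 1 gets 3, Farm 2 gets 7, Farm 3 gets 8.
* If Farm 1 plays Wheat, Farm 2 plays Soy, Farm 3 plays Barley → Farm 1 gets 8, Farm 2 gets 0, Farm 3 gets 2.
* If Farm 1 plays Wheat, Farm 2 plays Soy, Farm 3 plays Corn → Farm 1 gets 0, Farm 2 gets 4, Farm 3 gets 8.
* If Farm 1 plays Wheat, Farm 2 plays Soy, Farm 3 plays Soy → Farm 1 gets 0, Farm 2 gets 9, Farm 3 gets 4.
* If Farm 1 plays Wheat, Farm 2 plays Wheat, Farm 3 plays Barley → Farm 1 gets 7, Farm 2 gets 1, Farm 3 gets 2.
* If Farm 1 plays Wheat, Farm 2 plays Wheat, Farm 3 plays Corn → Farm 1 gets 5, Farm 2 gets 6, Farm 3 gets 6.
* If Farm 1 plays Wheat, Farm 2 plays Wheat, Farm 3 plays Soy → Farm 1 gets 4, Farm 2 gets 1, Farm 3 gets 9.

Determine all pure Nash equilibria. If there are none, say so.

There is no pure-strategy Nash equilibrium.

Check each profile: it is a Nash equilibrium iff no player can strictly gain by switching unilaterally.
(Soy, Soy, Barley): Farm 1 can switch to Wheat (1 → 8). Not NE.
(Soy, Soy, Corn): Farm 3 can switch to Barley (5 → 7). Not NE.
(Soy, Soy, Soy): Farm 2 can switch to Wheat (5 → 7). Not NE.
(Soy, Wheat, Barley): Farm 1 can switch to Wheat (0 → 7). Not NE.
(Soy, Wheat, Corn): Farm 2 can switch to Soy (7 → 9). Not NE.
(Soy, Wheat, Soy): Farm 1 can switch to Wheat (3 → 4). Not NE.
(The remaining 6 profiles each have a profitable deviation by the same check.)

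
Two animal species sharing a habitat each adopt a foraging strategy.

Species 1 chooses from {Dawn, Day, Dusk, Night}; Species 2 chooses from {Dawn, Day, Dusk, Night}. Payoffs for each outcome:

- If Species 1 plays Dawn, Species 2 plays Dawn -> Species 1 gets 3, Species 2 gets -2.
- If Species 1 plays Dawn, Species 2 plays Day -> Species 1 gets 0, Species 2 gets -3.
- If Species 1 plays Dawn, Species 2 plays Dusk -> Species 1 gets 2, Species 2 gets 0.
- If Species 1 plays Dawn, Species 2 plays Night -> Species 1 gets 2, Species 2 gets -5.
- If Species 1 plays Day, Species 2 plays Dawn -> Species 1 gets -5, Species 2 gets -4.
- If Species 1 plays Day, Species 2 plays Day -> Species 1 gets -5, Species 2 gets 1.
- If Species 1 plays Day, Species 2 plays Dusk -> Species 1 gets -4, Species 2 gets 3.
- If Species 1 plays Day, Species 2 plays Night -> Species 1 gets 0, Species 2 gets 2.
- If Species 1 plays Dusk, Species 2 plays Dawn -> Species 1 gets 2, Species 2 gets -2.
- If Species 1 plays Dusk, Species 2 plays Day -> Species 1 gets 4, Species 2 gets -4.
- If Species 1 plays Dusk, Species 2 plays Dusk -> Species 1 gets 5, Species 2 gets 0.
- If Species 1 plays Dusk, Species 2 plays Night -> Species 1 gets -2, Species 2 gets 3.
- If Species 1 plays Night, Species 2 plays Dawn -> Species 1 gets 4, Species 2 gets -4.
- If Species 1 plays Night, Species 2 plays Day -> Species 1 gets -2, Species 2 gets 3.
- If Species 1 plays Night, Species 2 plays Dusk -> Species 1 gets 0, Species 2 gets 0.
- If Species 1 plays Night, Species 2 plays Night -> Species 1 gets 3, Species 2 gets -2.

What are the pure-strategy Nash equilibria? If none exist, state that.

Species 1 against Dawn: payoffs 3, -5, 2, 4 → best response Night.
Species 1 against Day: payoffs 0, -5, 4, -2 → best response Dusk.
Species 1 against Dusk: payoffs 2, -4, 5, 0 → best response Dusk.
Species 1 against Night: payoffs 2, 0, -2, 3 → best response Night.
Species 2 against Dawn: payoffs -2, -3, 0, -5 → best response Dusk.
Species 2 against Day: payoffs -4, 1, 3, 2 → best response Dusk.
Species 2 against Dusk: payoffs -2, -4, 0, 3 → best response Night.
Species 2 against Night: payoffs -4, 3, 0, -2 → best response Day.
No profile is a mutual best response for all players.

There is no pure-strategy Nash equilibrium.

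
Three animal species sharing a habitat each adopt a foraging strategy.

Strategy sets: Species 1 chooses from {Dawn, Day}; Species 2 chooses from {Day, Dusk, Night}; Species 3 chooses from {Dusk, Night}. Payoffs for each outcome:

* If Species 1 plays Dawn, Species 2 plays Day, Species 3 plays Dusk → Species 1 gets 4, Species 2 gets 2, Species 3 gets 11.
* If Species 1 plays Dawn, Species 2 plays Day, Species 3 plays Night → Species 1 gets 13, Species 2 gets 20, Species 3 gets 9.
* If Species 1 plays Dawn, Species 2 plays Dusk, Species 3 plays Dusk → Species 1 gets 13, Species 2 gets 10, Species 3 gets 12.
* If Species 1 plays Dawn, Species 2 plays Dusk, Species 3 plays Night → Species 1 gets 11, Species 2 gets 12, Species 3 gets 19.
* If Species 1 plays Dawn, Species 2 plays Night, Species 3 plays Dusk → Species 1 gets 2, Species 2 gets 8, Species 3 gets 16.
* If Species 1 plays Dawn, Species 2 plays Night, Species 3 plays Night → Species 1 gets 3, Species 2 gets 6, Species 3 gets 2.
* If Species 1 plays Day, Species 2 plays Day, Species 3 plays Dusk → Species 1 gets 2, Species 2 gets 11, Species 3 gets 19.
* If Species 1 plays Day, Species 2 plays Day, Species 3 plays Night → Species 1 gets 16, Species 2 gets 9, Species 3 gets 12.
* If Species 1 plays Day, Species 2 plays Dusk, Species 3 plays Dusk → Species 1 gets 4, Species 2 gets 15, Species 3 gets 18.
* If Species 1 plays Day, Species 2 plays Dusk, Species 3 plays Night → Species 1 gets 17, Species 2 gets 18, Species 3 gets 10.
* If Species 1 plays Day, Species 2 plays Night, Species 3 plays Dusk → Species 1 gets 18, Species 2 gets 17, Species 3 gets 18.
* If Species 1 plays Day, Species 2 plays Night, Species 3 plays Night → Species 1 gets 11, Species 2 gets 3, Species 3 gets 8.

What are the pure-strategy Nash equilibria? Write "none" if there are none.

For each strategy profile, look for a profitable unilateral deviation.
(Dawn, Day, Dusk): Species 2 can switch to Dusk (2 → 10). Not NE.
(Dawn, Day, Night): Species 1 can switch to Day (13 → 16). Not NE.
(Dawn, Dusk, Dusk): Species 3 can switch to Night (12 → 19). Not NE.
(Dawn, Dusk, Night): Species 1 can switch to Day (11 → 17). Not NE.
(Dawn, Night, Dusk): Species 1 can switch to Day (2 → 18). Not NE.
(Dawn, Night, Night): Species 1 can switch to Day (3 → 11). Not NE.
(Day, Day, Dusk): Species 1 can switch to Dawn (2 → 4). Not NE.
(Day, Day, Night): Species 2 can switch to Dusk (9 → 18). Not NE.
(Day, Dusk, Dusk): Species 1 can switch to Dawn (4 → 13). Not NE.
(Day, Dusk, Night): Species 3 can switch to Dusk (10 → 18). Not NE.
(Day, Night, Dusk): Species 1 gets 18, best alternative 2; Species 2 gets 17, best alternative 15; Species 3 gets 18, best alternative 8. No profitable deviation — NE.
(Day, Night, Night): Species 2 can switch to Day (3 → 9). Not NE.

(Day, Night, Dusk)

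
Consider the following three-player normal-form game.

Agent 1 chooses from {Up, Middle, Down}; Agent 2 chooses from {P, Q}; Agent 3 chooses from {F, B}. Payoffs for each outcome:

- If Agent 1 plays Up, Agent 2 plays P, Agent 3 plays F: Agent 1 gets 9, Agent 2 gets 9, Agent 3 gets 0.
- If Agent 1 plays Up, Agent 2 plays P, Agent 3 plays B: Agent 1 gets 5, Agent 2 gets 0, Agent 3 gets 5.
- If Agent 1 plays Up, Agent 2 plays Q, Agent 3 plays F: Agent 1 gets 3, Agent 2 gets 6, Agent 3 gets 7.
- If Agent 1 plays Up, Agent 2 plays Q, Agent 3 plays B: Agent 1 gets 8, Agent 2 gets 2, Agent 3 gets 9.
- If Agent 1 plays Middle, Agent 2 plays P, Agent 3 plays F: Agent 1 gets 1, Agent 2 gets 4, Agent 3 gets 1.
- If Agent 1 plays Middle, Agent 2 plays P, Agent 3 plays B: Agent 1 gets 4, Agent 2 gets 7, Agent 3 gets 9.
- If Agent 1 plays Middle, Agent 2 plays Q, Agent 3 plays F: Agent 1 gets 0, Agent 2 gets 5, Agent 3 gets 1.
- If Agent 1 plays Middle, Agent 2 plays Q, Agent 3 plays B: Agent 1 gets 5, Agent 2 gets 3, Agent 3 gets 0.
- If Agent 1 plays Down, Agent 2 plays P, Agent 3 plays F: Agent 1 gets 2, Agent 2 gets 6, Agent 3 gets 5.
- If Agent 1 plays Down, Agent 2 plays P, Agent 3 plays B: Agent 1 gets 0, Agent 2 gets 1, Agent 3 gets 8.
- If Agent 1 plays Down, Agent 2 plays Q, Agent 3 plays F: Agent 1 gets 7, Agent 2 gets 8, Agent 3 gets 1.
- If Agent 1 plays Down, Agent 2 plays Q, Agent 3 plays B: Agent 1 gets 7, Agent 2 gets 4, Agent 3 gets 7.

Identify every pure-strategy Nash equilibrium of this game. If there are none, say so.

Pure NE: (Up, Q, B)

For each strategy profile, look for a profitable unilateral deviation.
(Up, P, F): Agent 3 can switch to B (0 → 5). Not NE.
(Up, P, B): Agent 2 can switch to Q (0 → 2). Not NE.
(Up, Q, F): Agent 1 can switch to Down (3 → 7). Not NE.
(Up, Q, B): Agent 1 gets 8, best alternative 7; Agent 2 gets 2, best alternative 0; Agent 3 gets 9, best alternative 7. No profitable deviation — NE.
(Middle, P, F): Agent 1 can switch to Up (1 → 9). Not NE.
(Middle, P, B): Agent 1 can switch to Up (4 → 5). Not NE.
(Middle, Q, F): Agent 1 can switch to Up (0 → 3). Not NE.
(Middle, Q, B): Agent 1 can switch to Up (5 → 8). Not NE.
(Down, P, F): Agent 1 can switch to Up (2 → 9). Not NE.
(Down, P, B): Agent 1 can switch to Up (0 → 5). Not NE.
(Down, Q, F): Agent 3 can switch to B (1 → 7). Not NE.
(The remaining 1 profile has a profitable deviation by the same check.)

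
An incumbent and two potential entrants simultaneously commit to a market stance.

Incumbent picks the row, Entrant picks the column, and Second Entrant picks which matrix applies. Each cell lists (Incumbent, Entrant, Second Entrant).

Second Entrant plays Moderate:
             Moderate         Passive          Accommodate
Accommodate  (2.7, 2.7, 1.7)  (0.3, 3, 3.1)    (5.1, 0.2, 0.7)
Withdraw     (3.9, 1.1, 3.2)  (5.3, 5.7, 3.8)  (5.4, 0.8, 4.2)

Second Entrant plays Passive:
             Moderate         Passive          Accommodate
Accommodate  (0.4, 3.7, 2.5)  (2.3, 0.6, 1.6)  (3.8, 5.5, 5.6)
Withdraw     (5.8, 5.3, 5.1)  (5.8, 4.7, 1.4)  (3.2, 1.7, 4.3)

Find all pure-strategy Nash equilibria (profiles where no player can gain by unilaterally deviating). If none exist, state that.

Incumbent against (Moderate, Moderate): payoffs 2.7, 3.9 → best response Withdraw.
Incumbent against (Moderate, Passive): payoffs 0.4, 5.8 → best response Withdraw.
Incumbent against (Passive, Moderate): payoffs 0.3, 5.3 → best response Withdraw.
Incumbent against (Passive, Passive): payoffs 2.3, 5.8 → best response Withdraw.
Incumbent against (Accommodate, Moderate): payoffs 5.1, 5.4 → best response Withdraw.
Incumbent against (Accommodate, Passive): payoffs 3.8, 3.2 → best response Accommodate.
Entrant against (Accommodate, Moderate): payoffs 2.7, 3, 0.2 → best response Passive.
Entrant against (Accommodate, Passive): payoffs 3.7, 0.6, 5.5 → best response Accommodate.
Entrant against (Withdraw, Moderate): payoffs 1.1, 5.7, 0.8 → best response Passive.
Entrant against (Withdraw, Passive): payoffs 5.3, 4.7, 1.7 → best response Moderate.
Second Entrant against (Accommodate, Moderate): payoffs 1.7, 2.5 → best response Passive.
Second Entrant against (Accommodate, Passive): payoffs 3.1, 1.6 → best response Moderate.
Second Entrant against (Accommodate, Accommodate): payoffs 0.7, 5.6 → best response Passive.
Second Entrant against (Withdraw, Moderate): payoffs 3.2, 5.1 → best response Passive.
Second Entrant against (Withdraw, Passive): payoffs 3.8, 1.4 → best response Moderate.
Second Entrant against (Withdraw, Accommodate): payoffs 4.2, 4.3 → best response Passive.
Mutual best responses: (Accommodate, Accommodate, Passive); (Withdraw, Moderate, Passive); (Withdraw, Passive, Moderate).

Pure-strategy Nash equilibria: (Accommodate, Accommodate, Passive), (Withdraw, Moderate, Passive), (Withdraw, Passive, Moderate)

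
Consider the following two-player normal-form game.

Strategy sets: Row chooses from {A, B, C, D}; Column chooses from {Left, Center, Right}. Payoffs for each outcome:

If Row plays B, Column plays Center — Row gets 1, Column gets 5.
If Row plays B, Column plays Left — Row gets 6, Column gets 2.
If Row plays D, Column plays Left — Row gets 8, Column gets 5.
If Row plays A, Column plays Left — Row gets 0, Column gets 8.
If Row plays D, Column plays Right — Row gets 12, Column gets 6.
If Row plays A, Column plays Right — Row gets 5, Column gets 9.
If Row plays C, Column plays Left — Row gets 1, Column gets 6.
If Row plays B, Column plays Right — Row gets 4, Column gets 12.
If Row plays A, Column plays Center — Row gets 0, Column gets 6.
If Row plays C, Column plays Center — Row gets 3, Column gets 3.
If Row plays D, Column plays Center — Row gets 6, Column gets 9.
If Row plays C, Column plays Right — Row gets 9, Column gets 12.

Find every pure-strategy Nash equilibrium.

Pure NE: (D, Center)

Check each profile: it is a Nash equilibrium iff no player can strictly gain by switching unilaterally.
(A, Left): Row can switch to B (0 → 6). Not NE.
(A, Center): Row can switch to B (0 → 1). Not NE.
(A, Right): Row can switch to C (5 → 9). Not NE.
(B, Left): Row can switch to D (6 → 8). Not NE.
(B, Center): Row can switch to C (1 → 3). Not NE.
(B, Right): Row can switch to A (4 → 5). Not NE.
(C, Left): Row can switch to B (1 → 6). Not NE.
(C, Center): Row can switch to D (3 → 6). Not NE.
(C, Right): Row can switch to D (9 → 12). Not NE.
(D, Left): Column can switch to Center (5 → 9). Not NE.
(D, Center): Row gets 6, best alternative 3; Column gets 9, best alternative 6. No profitable deviation — NE.
(The remaining 1 profile has a profitable deviation by the same check.)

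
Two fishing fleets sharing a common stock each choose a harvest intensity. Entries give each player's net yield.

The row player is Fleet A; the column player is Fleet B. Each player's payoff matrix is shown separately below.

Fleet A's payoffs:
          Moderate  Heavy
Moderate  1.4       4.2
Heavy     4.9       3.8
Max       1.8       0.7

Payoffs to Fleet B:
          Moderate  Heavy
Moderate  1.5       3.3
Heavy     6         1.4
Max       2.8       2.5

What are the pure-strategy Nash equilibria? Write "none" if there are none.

Mark each player's best response to every combination of opponents' strategies; a profile where every player is best-responding is a pure Nash equilibrium.
Fleet A against Moderate: payoffs 1.4, 4.9, 1.8 → best response Heavy.
Fleet A against Heavy: payoffs 4.2, 3.8, 0.7 → best response Moderate.
Fleet B against Moderate: payoffs 1.5, 3.3 → best response Heavy.
Fleet B against Heavy: payoffs 6, 1.4 → best response Moderate.
Fleet B against Max: payoffs 2.8, 2.5 → best response Moderate.
Mutual best responses: (Moderate, Heavy); (Heavy, Moderate).

(Moderate, Heavy) and (Heavy, Moderate)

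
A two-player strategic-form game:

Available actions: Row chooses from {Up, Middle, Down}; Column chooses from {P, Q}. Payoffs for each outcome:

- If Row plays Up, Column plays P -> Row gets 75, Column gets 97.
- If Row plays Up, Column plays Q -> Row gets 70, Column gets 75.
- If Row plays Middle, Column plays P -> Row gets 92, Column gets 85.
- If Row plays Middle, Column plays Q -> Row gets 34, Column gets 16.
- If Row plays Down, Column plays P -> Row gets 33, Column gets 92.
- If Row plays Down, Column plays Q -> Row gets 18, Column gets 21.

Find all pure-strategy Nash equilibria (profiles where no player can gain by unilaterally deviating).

(Up, P): Row can switch to Middle (75 → 92). Not NE.
(Up, Q): Column can switch to P (75 → 97). Not NE.
(Middle, P): Row gets 92, best alternative 75; Column gets 85, best alternative 16. No profitable deviation — NE.
(Middle, Q): Row can switch to Up (34 → 70). Not NE.
(Down, P): Row can switch to Up (33 → 75). Not NE.
(Down, Q): Row can switch to Up (18 → 70). Not NE.

The unique pure-strategy Nash equilibrium is (Middle, P).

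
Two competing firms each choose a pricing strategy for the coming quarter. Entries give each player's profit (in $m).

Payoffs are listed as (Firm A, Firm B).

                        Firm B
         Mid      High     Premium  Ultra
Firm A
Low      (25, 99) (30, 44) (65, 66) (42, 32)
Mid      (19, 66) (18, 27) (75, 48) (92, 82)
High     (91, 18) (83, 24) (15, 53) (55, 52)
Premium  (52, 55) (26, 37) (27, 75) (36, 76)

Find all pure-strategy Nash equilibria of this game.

Firm A against Mid: payoffs 25, 19, 91, 52 → best response High.
Firm A against High: payoffs 30, 18, 83, 26 → best response High.
Firm A against Premium: payoffs 65, 75, 15, 27 → best response Mid.
Firm A against Ultra: payoffs 42, 92, 55, 36 → best response Mid.
Firm B against Low: payoffs 99, 44, 66, 32 → best response Mid.
Firm B against Mid: payoffs 66, 27, 48, 82 → best response Ultra.
Firm B against High: payoffs 18, 24, 53, 52 → best response Premium.
Firm B against Premium: payoffs 55, 37, 75, 76 → best response Ultra.
Mutual best responses: (Mid, Ultra).

Pure NE: (Mid, Ultra)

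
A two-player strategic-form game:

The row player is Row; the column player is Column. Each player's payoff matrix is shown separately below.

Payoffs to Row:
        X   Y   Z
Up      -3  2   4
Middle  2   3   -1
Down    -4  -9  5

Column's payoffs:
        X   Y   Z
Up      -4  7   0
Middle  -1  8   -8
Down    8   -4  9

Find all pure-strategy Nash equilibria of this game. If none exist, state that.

Row against X: payoffs -3, 2, -4 → best response Middle.
Row against Y: payoffs 2, 3, -9 → best response Middle.
Row against Z: payoffs 4, -1, 5 → best response Down.
Column against Up: payoffs -4, 7, 0 → best response Y.
Column against Middle: payoffs -1, 8, -8 → best response Y.
Column against Down: payoffs 8, -4, 9 → best response Z.
Mutual best responses: (Middle, Y); (Down, Z).

(Middle, Y), (Down, Z)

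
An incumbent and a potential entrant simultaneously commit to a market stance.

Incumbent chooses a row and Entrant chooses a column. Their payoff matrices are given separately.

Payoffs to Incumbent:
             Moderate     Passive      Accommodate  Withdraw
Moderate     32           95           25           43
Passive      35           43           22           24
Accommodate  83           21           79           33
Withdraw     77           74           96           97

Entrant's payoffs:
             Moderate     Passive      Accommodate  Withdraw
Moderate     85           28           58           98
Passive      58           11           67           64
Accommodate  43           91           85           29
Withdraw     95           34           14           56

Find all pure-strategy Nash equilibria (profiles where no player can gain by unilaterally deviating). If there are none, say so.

none

Incumbent against Moderate: payoffs 32, 35, 83, 77 → best response Accommodate.
Incumbent against Passive: payoffs 95, 43, 21, 74 → best response Moderate.
Incumbent against Accommodate: payoffs 25, 22, 79, 96 → best response Withdraw.
Incumbent against Withdraw: payoffs 43, 24, 33, 97 → best response Withdraw.
Entrant against Moderate: payoffs 85, 28, 58, 98 → best response Withdraw.
Entrant against Passive: payoffs 58, 11, 67, 64 → best response Accommodate.
Entrant against Accommodate: payoffs 43, 91, 85, 29 → best response Passive.
Entrant against Withdraw: payoffs 95, 34, 14, 56 → best response Moderate.
No profile is a mutual best response for all players.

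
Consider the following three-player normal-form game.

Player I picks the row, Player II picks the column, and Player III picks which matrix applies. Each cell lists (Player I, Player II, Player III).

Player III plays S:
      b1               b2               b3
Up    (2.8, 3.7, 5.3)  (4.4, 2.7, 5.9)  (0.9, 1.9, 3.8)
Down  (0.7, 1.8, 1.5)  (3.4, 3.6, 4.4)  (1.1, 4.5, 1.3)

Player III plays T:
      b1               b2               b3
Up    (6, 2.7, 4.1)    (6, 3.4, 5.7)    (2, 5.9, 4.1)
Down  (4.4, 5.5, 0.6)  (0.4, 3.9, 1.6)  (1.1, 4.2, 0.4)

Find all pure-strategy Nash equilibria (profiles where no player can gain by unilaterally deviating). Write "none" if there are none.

The pure Nash equilibria are (Up, b1, S); (Up, b3, T); (Down, b3, S).

Player I against (b1, S): payoffs 2.8, 0.7 → best response Up.
Player I against (b1, T): payoffs 6, 4.4 → best response Up.
Player I against (b2, S): payoffs 4.4, 3.4 → best response Up.
Player I against (b2, T): payoffs 6, 0.4 → best response Up.
Player I against (b3, S): payoffs 0.9, 1.1 → best response Down.
Player I against (b3, T): payoffs 2, 1.1 → best response Up.
Player II against (Up, S): payoffs 3.7, 2.7, 1.9 → best response b1.
Player II against (Up, T): payoffs 2.7, 3.4, 5.9 → best response b3.
Player II against (Down, S): payoffs 1.8, 3.6, 4.5 → best response b3.
Player II against (Down, T): payoffs 5.5, 3.9, 4.2 → best response b1.
Player III against (Up, b1): payoffs 5.3, 4.1 → best response S.
Player III against (Up, b2): payoffs 5.9, 5.7 → best response S.
Player III against (Up, b3): payoffs 3.8, 4.1 → best response T.
Player III against (Down, b1): payoffs 1.5, 0.6 → best response S.
Player III against (Down, b2): payoffs 4.4, 1.6 → best response S.
Player III against (Down, b3): payoffs 1.3, 0.4 → best response S.
Mutual best responses: (Up, b1, S); (Up, b3, T); (Down, b3, S).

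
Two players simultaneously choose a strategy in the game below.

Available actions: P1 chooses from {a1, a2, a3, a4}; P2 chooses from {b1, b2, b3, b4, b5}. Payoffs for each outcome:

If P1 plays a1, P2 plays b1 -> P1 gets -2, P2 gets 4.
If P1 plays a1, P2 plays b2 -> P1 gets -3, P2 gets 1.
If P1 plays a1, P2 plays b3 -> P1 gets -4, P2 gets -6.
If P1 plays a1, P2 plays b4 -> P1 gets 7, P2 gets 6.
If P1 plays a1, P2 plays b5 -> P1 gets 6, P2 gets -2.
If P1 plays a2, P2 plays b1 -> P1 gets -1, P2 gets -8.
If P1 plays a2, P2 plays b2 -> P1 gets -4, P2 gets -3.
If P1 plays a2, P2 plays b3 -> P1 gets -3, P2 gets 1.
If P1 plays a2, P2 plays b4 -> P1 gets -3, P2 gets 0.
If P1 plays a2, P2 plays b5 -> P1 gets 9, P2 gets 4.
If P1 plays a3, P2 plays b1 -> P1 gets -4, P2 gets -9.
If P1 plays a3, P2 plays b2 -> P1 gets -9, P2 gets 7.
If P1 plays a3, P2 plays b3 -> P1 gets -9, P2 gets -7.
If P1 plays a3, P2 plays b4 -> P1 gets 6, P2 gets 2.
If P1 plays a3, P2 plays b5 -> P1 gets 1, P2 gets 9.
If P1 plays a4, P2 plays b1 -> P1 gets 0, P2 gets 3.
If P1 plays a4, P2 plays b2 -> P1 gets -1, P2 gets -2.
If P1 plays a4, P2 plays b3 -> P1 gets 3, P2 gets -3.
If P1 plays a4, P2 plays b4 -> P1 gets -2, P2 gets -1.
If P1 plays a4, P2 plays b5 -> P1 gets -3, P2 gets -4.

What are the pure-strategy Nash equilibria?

(a1, b4), (a2, b5), (a4, b1)

(a1, b1): P1 can switch to a2 (-2 → -1). Not NE.
(a1, b2): P1 can switch to a4 (-3 → -1). Not NE.
(a1, b3): P1 can switch to a2 (-4 → -3). Not NE.
(a1, b4): P1 gets 7, best alternative 6; P2 gets 6, best alternative 4. No profitable deviation — NE.
(a1, b5): P1 can switch to a2 (6 → 9). Not NE.
(a2, b1): P1 can switch to a4 (-1 → 0). Not NE.
(a2, b2): P1 can switch to a1 (-4 → -3). Not NE.
(a2, b3): P1 can switch to a4 (-3 → 3). Not NE.
(a2, b4): P1 can switch to a1 (-3 → 7). Not NE.
(a2, b5): P1 gets 9, best alternative 6; P2 gets 4, best alternative 1. No profitable deviation — NE.
(a3, b1): P1 can switch to a1 (-4 → -2). Not NE.
(a3, b2): P1 can switch to a1 (-9 → -3). Not NE.
(a4, b1): P1 gets 0, best alternative -1; P2 gets 3, best alternative -1. No profitable deviation — NE.
(The remaining 7 profiles each have a profitable deviation by the same check.)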